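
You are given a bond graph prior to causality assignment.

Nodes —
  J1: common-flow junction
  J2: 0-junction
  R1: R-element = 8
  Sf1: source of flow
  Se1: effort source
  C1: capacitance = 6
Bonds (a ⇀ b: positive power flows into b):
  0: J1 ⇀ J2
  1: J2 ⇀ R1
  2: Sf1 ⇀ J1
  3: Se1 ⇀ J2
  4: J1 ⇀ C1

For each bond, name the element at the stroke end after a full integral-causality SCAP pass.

b0 stroke→J1
b1 stroke→R1
b2 stroke→Sf1
b3 stroke→J2
b4 stroke→J1

#2 |Sf1  (Sf1 (Sf) sets flow on bond)
#3 |J2  (Se1 (Se) sets effort on bond)
#0 |J1  (J1: bond 2 brought flow, rest push out)
#4 |J1  (J1: bond 2 brought flow, rest push out)
#1 |R1  (J2 effort already set via bond 3)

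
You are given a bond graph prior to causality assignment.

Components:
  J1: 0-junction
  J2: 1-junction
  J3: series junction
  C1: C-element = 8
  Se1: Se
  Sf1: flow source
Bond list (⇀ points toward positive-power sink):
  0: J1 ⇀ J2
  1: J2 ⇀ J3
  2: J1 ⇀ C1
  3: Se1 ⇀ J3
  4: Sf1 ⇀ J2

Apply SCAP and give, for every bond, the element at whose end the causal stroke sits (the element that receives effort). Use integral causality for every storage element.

bond 3 |J3  (Se1 (Se) sets effort on bond)
bond 4 |Sf1  (Sf1 (Sf) sets flow on bond)
bond 0 |J2  (common-f at J2 fixed by 4)
bond 1 |J2  (common-f at J2 fixed by 4)
bond 2 |J1  (J1: last free bond brings effort in)

bond 0 stroke→J2
bond 1 stroke→J2
bond 2 stroke→J1
bond 3 stroke→J3
bond 4 stroke→Sf1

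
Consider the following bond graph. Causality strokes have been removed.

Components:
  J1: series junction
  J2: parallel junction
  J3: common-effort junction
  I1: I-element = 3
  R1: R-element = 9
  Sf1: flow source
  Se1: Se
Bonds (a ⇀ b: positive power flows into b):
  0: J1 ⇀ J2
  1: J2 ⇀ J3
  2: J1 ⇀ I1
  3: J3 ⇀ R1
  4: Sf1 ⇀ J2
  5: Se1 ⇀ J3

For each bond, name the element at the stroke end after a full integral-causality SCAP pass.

b4 stroke→Sf1  (source Sf1 imposes f)
b5 stroke→J3  (Se1 (Se) sets effort on bond)
b1 stroke→J2  (0-jn J3 has e-setter on 5)
b3 stroke→R1  (common-e at J3 fixed by 5)
b0 stroke→J1  (0-jn J2 has e-setter on 1)
b2 stroke→I1  (J1: last free bond brings flow in)

β0 stroke→J1
β1 stroke→J2
β2 stroke→I1
β3 stroke→R1
β4 stroke→Sf1
β5 stroke→J3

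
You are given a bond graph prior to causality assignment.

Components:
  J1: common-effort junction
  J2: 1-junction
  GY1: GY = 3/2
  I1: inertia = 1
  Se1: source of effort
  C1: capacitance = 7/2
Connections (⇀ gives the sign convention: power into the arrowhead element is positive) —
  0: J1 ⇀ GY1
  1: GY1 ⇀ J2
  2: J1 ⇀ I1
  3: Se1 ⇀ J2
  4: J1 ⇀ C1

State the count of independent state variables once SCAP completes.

β3 stroke at J2  (source Se1 imposes e)
β1 stroke at GY1  (J2: last free bond brings flow in)
β0 stroke at GY1  (GY1: gyrator matches bond 1)
β2 stroke at I1  (I1 outputs flow p/I1)
β4 stroke at J1  (J1: last free bond brings effort in)

2  (C1, I1 all integral)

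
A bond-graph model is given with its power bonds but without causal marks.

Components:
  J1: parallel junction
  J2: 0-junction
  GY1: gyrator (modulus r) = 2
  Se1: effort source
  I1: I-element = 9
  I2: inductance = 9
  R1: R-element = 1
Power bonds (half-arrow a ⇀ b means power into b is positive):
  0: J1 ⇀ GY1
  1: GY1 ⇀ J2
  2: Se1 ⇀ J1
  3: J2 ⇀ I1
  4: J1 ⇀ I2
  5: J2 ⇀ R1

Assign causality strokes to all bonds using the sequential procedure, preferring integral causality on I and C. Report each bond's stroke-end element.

bond 0 →GY1
bond 1 →GY1
bond 2 →J1
bond 3 →I1
bond 4 →I2
bond 5 →J2

β2 stroke at J1  (Se1: effort source, stroke at far end)
β0 stroke at GY1  (common-e at J1 fixed by 2)
β4 stroke at I2  (0-jn J1 has e-setter on 2)
β1 stroke at GY1  (GY GY1: same side as bond 0)
β3 stroke at I1  (I1: I, integral causality)
β5 stroke at J2  (J2 needs exactly one e-in)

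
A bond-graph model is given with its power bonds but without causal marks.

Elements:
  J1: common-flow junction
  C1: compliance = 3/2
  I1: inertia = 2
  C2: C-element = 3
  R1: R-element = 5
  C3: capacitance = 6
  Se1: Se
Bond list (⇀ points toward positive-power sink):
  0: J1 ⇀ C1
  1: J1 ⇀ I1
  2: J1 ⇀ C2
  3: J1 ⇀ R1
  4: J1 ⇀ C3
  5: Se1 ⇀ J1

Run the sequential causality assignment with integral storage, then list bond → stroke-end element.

bond 5 stroke at J1  (source Se1 imposes e)
bond 0 stroke at J1  (C1 outputs effort q/C1)
bond 1 stroke at I1  (I1 integral (f out))
bond 2 stroke at J1  (J1 flow already set via bond 1)
bond 3 stroke at J1  (J1 flow already set via bond 1)
bond 4 stroke at J1  (common-f at J1 fixed by 1)

bond 0 |J1
bond 1 |I1
bond 2 |J1
bond 3 |J1
bond 4 |J1
bond 5 |J1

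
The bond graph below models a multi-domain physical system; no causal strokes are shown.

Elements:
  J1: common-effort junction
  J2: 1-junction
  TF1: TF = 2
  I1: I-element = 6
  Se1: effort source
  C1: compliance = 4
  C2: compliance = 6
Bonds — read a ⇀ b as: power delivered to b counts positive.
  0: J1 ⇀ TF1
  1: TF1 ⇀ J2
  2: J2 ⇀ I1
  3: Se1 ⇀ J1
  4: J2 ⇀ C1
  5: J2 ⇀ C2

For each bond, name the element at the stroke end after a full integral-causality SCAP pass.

#0 |TF1
#1 |J2
#2 |I1
#3 |J1
#4 |J2
#5 |J2

b3 |J1  (Se1 (Se) sets effort on bond)
b0 |TF1  (0-jn J1 has e-setter on 3)
b1 |J2  (TF1 one-in-one-out from 0)
b2 |I1  (I1 integral (f out))
b4 |J2  (1-jn J2 has f-setter on 2)
b5 |J2  (J2: bond 2 brought flow, rest push out)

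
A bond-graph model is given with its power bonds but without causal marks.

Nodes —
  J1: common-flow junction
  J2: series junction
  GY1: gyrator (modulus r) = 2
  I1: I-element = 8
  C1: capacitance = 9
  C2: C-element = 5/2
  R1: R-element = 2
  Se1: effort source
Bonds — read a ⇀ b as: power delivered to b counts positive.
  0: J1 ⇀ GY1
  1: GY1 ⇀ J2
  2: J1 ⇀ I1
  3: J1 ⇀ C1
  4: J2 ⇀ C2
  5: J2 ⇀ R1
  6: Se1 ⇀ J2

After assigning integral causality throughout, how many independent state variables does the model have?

b6 stroke at J2  (Se1 (Se) sets effort on bond)
b2 stroke at I1  (I1 outputs flow p/I1)
b0 stroke at J1  (J1 flow already set via bond 2)
b3 stroke at J1  (1-jn J1 has f-setter on 2)
b1 stroke at J2  (GY1: gyrator matches bond 0)
b4 stroke at J2  (C2 integral (e out))
b5 stroke at R1  (closing 1-jn rule on J2)

3  (C1, C2, I1 all integral)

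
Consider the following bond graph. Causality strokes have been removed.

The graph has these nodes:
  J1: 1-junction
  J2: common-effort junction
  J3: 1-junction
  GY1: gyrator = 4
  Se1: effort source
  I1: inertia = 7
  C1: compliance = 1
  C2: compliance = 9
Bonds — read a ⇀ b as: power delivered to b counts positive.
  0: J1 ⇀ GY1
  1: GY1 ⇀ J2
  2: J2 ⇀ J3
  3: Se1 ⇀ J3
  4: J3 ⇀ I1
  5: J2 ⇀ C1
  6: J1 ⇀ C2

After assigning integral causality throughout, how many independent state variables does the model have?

3  (C1, C2, I1 all integral)

b3 stroke at J3  (source Se1 imposes e)
b4 stroke at I1  (I1 outputs flow p/I1)
b2 stroke at J3  (J3: bond 4 brought flow, rest push out)
b5 stroke at J2  (C1: C, integral causality)
b1 stroke at GY1  (J2: bond 5 brought effort, rest push out)
b0 stroke at GY1  (GY1 both-in/both-out from 1)
b6 stroke at J1  (common-f at J1 fixed by 0)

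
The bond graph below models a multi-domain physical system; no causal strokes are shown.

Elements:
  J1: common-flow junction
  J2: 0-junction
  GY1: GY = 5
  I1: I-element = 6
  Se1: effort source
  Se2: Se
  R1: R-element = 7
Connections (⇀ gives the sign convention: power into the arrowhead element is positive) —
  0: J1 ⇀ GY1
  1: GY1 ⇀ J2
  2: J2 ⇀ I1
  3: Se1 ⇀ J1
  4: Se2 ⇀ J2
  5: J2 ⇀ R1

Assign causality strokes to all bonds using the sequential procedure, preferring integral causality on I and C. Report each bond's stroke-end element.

β0 |GY1
β1 |GY1
β2 |I1
β3 |J1
β4 |J2
β5 |R1

β3 |J1  (source Se1 imposes e)
β4 |J2  (Se2 (Se) sets effort on bond)
β0 |GY1  (only one flow-in slot at J1)
β1 |GY1  (common-e at J2 fixed by 4)
β2 |I1  (J2 effort already set via bond 4)
β5 |R1  (J2 effort already set via bond 4)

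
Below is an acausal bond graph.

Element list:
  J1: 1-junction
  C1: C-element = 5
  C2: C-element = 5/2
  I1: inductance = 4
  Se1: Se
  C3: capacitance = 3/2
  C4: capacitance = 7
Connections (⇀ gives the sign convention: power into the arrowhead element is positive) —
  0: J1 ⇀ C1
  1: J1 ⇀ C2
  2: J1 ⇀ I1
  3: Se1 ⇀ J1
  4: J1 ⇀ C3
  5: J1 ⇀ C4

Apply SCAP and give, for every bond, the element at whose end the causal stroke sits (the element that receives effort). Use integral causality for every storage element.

bond 0 →J1
bond 1 →J1
bond 2 →I1
bond 3 →J1
bond 4 →J1
bond 5 →J1

#3 stroke at J1  (Se1: effort source, stroke at far end)
#0 stroke at J1  (prefer integral on C1)
#1 stroke at J1  (prefer integral on C2)
#2 stroke at I1  (prefer integral on I1)
#4 stroke at J1  (1-jn J1 has f-setter on 2)
#5 stroke at J1  (J1: bond 2 brought flow, rest push out)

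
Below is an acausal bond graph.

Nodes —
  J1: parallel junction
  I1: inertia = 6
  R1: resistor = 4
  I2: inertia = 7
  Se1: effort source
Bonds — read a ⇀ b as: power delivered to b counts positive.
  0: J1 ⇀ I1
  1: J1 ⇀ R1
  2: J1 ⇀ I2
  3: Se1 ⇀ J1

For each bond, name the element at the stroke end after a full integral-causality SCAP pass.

bond 0 →I1
bond 1 →R1
bond 2 →I2
bond 3 →J1

b3 stroke at J1  (source Se1 imposes e)
b0 stroke at I1  (J1 effort already set via bond 3)
b1 stroke at R1  (common-e at J1 fixed by 3)
b2 stroke at I2  (0-jn J1 has e-setter on 3)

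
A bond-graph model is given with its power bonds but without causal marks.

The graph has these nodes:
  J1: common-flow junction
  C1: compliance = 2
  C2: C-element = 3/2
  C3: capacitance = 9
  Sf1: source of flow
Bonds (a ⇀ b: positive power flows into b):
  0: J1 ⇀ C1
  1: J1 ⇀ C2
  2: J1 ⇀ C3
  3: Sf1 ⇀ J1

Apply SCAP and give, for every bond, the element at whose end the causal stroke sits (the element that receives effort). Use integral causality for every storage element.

β0 →J1
β1 →J1
β2 →J1
β3 →Sf1

β3 →Sf1  (Sf1: flow source, stroke at near end)
β0 →J1  (J1 flow already set via bond 3)
β1 →J1  (J1: bond 3 brought flow, rest push out)
β2 →J1  (1-jn J1 has f-setter on 3)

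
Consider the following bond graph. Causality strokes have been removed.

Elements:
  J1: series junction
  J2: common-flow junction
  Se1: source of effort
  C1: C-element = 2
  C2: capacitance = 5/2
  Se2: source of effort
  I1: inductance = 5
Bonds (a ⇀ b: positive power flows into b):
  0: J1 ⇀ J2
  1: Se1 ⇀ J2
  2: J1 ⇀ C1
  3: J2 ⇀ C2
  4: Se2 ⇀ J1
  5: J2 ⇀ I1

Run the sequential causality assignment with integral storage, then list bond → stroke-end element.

#1 stroke→J2  (source Se1 imposes e)
#4 stroke→J1  (source Se2 imposes e)
#2 stroke→J1  (C1 outputs effort q/C1)
#0 stroke→J2  (J1 needs exactly one f-in)
#3 stroke→J2  (C2: C, integral causality)
#5 stroke→I1  (closing 1-jn rule on J2)

bond 0 →J2
bond 1 →J2
bond 2 →J1
bond 3 →J2
bond 4 →J1
bond 5 →I1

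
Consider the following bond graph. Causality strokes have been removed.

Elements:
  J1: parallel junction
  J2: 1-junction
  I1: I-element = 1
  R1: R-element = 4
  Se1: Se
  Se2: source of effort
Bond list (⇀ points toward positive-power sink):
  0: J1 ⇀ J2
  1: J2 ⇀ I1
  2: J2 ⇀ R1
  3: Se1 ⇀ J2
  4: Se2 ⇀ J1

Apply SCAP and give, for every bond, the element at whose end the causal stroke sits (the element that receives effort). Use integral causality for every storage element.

#3 |J2  (Se1 (Se) sets effort on bond)
#4 |J1  (source Se2 imposes e)
#0 |J2  (J1: bond 4 brought effort, rest push out)
#1 |I1  (I1: I, integral causality)
#2 |J2  (1-jn J2 has f-setter on 1)

bond 0 stroke at J2
bond 1 stroke at I1
bond 2 stroke at J2
bond 3 stroke at J2
bond 4 stroke at J1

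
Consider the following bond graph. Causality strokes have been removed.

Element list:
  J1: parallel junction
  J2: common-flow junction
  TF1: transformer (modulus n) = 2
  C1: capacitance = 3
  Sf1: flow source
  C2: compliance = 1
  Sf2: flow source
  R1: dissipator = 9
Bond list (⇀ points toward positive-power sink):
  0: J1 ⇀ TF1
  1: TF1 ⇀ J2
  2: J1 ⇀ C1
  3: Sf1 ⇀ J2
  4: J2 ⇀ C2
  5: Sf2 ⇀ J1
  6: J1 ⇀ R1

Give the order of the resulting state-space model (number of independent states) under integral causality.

bond 3 →Sf1  (source Sf1 imposes f)
bond 5 →Sf2  (Sf2 fixes flow; stroke at Sf2)
bond 1 →J2  (common-f at J2 fixed by 3)
bond 4 →J2  (1-jn J2 has f-setter on 3)
bond 0 →TF1  (through TF1, causality passes straight; one stroke at TF1)
bond 2 →J1  (C1 integral (e out))
bond 6 →R1  (common-e at J1 fixed by 2)

2  (C1, C2 all integral)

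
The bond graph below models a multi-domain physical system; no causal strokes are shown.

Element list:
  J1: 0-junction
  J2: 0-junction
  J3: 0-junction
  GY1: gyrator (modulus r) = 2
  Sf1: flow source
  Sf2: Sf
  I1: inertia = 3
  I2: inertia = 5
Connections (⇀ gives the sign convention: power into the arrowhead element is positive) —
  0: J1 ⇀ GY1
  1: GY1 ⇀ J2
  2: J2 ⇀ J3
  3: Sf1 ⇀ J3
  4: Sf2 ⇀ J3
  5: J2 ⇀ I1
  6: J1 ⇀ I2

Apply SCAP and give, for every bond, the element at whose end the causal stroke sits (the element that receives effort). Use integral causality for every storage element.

#0 stroke at J1
#1 stroke at J2
#2 stroke at J3
#3 stroke at Sf1
#4 stroke at Sf2
#5 stroke at I1
#6 stroke at I2

#3 |Sf1  (Sf1 (Sf) sets flow on bond)
#4 |Sf2  (Sf2: flow source, stroke at near end)
#2 |J3  (closing 0-jn rule on J3)
#5 |I1  (I1 integral (f out))
#1 |J2  (only one effort-in slot at J2)
#0 |J1  (through GY1, causality inverts; strokes same side of GY1)
#6 |I2  (J1 effort already set via bond 0)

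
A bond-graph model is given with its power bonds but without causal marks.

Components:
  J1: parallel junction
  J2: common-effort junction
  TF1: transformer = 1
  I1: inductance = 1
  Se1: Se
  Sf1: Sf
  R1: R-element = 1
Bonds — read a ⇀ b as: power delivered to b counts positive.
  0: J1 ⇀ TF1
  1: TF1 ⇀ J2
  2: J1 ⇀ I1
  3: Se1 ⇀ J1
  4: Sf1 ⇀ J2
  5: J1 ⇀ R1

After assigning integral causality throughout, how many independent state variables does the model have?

1  (I1 all integral)

β3 stroke at J1  (Se1: effort source, stroke at far end)
β4 stroke at Sf1  (Sf1 (Sf) sets flow on bond)
β0 stroke at TF1  (J1 effort already set via bond 3)
β2 stroke at I1  (0-jn J1 has e-setter on 3)
β5 stroke at R1  (J1: bond 3 brought effort, rest push out)
β1 stroke at J2  (only one effort-in slot at J2)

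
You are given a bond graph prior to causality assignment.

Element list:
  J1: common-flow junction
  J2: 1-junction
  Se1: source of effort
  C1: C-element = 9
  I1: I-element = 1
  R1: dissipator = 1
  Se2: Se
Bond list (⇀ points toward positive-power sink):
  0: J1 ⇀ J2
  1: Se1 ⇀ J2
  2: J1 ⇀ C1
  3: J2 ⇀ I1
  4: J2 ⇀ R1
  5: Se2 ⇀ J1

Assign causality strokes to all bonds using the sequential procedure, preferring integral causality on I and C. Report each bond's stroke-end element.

#0 stroke at J2
#1 stroke at J2
#2 stroke at J1
#3 stroke at I1
#4 stroke at J2
#5 stroke at J1

β1 stroke→J2  (Se1 fixes effort; stroke away)
β5 stroke→J1  (Se2 (Se) sets effort on bond)
β2 stroke→J1  (prefer integral on C1)
β0 stroke→J2  (J1: last free bond brings flow in)
β3 stroke→I1  (I1: I, integral causality)
β4 stroke→J2  (J2: bond 3 brought flow, rest push out)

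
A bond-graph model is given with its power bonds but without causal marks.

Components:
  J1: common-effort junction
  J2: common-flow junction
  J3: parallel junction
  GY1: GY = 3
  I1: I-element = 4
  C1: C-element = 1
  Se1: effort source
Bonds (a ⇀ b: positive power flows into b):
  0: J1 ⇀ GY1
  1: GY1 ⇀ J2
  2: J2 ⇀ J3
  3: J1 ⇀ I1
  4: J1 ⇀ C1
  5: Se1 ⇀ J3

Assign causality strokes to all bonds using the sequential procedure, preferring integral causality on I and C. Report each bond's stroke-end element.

bond 5 →J3  (source Se1 imposes e)
bond 2 →J2  (common-e at J3 fixed by 5)
bond 1 →GY1  (J2 needs exactly one f-in)
bond 0 →GY1  (GY1: gyrator matches bond 1)
bond 3 →I1  (I1 outputs flow p/I1)
bond 4 →J1  (J1 needs exactly one e-in)

β0 |GY1
β1 |GY1
β2 |J2
β3 |I1
β4 |J1
β5 |J3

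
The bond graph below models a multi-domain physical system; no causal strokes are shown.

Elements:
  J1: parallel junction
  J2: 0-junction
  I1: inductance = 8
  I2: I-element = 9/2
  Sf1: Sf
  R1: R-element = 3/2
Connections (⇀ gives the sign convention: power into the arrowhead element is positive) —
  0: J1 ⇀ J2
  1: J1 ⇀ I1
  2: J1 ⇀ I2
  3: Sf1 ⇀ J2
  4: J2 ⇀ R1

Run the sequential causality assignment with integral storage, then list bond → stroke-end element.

#3 stroke→Sf1  (Sf1 (Sf) sets flow on bond)
#1 stroke→I1  (I1: I, integral causality)
#2 stroke→I2  (I2: I, integral causality)
#0 stroke→J1  (only one effort-in slot at J1)
#4 stroke→J2  (closing 0-jn rule on J2)

b0 |J1
b1 |I1
b2 |I2
b3 |Sf1
b4 |J2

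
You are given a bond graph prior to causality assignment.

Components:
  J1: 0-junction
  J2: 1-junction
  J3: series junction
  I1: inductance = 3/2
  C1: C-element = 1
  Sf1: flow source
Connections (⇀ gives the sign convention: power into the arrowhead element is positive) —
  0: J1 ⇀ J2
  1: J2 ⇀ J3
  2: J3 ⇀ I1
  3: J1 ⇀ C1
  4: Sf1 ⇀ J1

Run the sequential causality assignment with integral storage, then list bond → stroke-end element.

bond 0 stroke at J2
bond 1 stroke at J3
bond 2 stroke at I1
bond 3 stroke at J1
bond 4 stroke at Sf1

#4 stroke at Sf1  (source Sf1 imposes f)
#2 stroke at I1  (I1 integral (f out))
#1 stroke at J3  (common-f at J3 fixed by 2)
#0 stroke at J2  (1-jn J2 has f-setter on 1)
#3 stroke at J1  (J1: last free bond brings effort in)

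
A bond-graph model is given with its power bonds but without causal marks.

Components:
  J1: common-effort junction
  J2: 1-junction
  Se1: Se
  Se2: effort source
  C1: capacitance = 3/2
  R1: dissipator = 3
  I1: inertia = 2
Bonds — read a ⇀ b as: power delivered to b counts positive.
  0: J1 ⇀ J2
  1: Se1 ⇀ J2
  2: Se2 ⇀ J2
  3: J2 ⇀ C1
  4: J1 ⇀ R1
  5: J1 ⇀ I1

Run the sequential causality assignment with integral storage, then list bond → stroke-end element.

bond 1 stroke at J2  (Se1: effort source, stroke at far end)
bond 2 stroke at J2  (Se2 (Se) sets effort on bond)
bond 3 stroke at J2  (C1 outputs effort q/C1)
bond 0 stroke at J1  (only one flow-in slot at J2)
bond 4 stroke at R1  (J1 effort already set via bond 0)
bond 5 stroke at I1  (J1 effort already set via bond 0)

b0 |J1
b1 |J2
b2 |J2
b3 |J2
b4 |R1
b5 |I1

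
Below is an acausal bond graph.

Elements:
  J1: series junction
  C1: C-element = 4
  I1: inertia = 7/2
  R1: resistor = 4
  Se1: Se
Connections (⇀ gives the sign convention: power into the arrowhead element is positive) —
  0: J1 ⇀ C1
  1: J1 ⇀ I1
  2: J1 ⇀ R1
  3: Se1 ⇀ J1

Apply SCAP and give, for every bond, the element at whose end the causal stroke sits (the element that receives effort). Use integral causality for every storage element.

#3 stroke at J1  (source Se1 imposes e)
#0 stroke at J1  (C1 outputs effort q/C1)
#1 stroke at I1  (I1 integral (f out))
#2 stroke at J1  (J1: bond 1 brought flow, rest push out)

#0 stroke→J1
#1 stroke→I1
#2 stroke→J1
#3 stroke→J1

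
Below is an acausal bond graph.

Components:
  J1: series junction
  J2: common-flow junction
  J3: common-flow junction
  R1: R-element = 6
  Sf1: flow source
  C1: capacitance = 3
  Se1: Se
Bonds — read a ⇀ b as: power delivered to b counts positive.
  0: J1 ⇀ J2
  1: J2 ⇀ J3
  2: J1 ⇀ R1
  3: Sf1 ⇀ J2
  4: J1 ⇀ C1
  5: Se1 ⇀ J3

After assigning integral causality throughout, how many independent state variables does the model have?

1  (C1 all integral)

b3 stroke at Sf1  (Sf1 (Sf) sets flow on bond)
b5 stroke at J3  (Se1 (Se) sets effort on bond)
b0 stroke at J2  (J2: bond 3 brought flow, rest push out)
b1 stroke at J2  (J2 flow already set via bond 3)
b2 stroke at J1  (J1 flow already set via bond 0)
b4 stroke at J1  (1-jn J1 has f-setter on 0)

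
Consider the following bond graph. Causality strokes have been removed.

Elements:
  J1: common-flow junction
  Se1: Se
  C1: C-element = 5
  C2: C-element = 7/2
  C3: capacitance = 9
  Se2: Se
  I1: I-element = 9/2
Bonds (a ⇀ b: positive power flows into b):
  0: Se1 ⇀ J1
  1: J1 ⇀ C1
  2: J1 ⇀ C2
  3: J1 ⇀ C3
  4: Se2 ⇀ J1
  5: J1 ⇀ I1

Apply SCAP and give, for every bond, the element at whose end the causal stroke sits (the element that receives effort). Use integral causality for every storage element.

b0 stroke at J1
b1 stroke at J1
b2 stroke at J1
b3 stroke at J1
b4 stroke at J1
b5 stroke at I1

bond 0 |J1  (source Se1 imposes e)
bond 4 |J1  (source Se2 imposes e)
bond 1 |J1  (C1: C, integral causality)
bond 2 |J1  (C2 integral (e out))
bond 3 |J1  (C3: C, integral causality)
bond 5 |I1  (closing 1-jn rule on J1)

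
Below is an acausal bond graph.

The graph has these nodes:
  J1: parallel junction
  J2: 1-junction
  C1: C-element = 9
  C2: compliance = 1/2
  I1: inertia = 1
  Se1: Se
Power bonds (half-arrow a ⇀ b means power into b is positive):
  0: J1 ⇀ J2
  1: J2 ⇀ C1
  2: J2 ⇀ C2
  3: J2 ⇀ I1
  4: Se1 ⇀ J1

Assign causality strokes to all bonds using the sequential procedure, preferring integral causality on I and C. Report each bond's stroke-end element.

β4 stroke→J1  (Se1: effort source, stroke at far end)
β0 stroke→J2  (common-e at J1 fixed by 4)
β1 stroke→J2  (prefer integral on C1)
β2 stroke→J2  (C2: C, integral causality)
β3 stroke→I1  (closing 1-jn rule on J2)

b0 stroke at J2
b1 stroke at J2
b2 stroke at J2
b3 stroke at I1
b4 stroke at J1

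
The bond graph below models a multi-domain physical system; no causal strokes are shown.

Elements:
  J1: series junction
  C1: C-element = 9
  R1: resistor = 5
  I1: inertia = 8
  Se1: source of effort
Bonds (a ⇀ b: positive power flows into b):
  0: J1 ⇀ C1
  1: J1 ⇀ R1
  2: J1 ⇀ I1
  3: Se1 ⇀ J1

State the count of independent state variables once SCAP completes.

bond 3 stroke at J1  (Se1 fixes effort; stroke away)
bond 0 stroke at J1  (C1 outputs effort q/C1)
bond 2 stroke at I1  (prefer integral on I1)
bond 1 stroke at J1  (J1 flow already set via bond 2)

2  (C1, I1 all integral)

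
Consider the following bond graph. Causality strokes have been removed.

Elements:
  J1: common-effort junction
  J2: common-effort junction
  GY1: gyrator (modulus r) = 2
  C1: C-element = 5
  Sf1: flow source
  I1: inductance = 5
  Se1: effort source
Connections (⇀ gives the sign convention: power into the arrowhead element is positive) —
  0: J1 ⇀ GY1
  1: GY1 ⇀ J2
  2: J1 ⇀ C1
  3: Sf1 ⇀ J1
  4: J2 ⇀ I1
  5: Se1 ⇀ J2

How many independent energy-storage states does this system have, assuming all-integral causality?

2  (C1, I1 all integral)

bond 3 stroke→Sf1  (Sf1 fixes flow; stroke at Sf1)
bond 5 stroke→J2  (Se1 fixes effort; stroke away)
bond 1 stroke→GY1  (J2: bond 5 brought effort, rest push out)
bond 4 stroke→I1  (J2: bond 5 brought effort, rest push out)
bond 0 stroke→GY1  (GY1: gyrator matches bond 1)
bond 2 stroke→J1  (closing 0-jn rule on J1)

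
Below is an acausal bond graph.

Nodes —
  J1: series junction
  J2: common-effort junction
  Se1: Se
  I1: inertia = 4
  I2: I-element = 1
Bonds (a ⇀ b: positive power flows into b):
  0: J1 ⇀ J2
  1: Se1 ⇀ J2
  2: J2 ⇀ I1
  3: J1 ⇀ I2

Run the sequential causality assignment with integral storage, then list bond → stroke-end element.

#1 →J2  (source Se1 imposes e)
#0 →J1  (J2: bond 1 brought effort, rest push out)
#2 →I1  (J2: bond 1 brought effort, rest push out)
#3 →I2  (only one flow-in slot at J1)

b0 |J1
b1 |J2
b2 |I1
b3 |I2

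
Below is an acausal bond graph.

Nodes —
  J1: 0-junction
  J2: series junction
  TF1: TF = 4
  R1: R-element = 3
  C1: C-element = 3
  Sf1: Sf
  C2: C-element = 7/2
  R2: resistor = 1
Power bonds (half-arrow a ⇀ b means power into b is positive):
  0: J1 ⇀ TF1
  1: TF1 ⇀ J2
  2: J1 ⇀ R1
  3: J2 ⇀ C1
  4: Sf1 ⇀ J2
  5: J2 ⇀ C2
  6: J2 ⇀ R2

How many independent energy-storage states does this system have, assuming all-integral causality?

bond 4 stroke at Sf1  (source Sf1 imposes f)
bond 1 stroke at J2  (J2: bond 4 brought flow, rest push out)
bond 3 stroke at J2  (J2: bond 4 brought flow, rest push out)
bond 5 stroke at J2  (J2: bond 4 brought flow, rest push out)
bond 6 stroke at J2  (1-jn J2 has f-setter on 4)
bond 0 stroke at TF1  (through TF1, causality passes straight; one stroke at TF1)
bond 2 stroke at J1  (J1: last free bond brings effort in)

2  (C1, C2 all integral)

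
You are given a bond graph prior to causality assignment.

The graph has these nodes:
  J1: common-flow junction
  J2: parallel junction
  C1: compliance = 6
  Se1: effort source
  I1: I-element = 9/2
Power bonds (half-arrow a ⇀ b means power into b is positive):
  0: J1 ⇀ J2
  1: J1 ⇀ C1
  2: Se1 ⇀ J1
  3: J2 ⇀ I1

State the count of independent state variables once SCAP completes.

2  (C1, I1 all integral)

bond 2 →J1  (source Se1 imposes e)
bond 1 →J1  (C1 outputs effort q/C1)
bond 0 →J2  (closing 1-jn rule on J1)
bond 3 →I1  (common-e at J2 fixed by 0)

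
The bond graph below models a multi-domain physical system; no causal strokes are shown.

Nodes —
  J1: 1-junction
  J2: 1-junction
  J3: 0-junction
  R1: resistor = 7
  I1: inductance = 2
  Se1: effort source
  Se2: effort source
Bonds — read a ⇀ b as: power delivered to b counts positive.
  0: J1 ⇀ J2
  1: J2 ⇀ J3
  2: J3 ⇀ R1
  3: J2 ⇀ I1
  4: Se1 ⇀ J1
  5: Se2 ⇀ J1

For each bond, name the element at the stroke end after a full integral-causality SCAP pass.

b4 →J1  (Se1 fixes effort; stroke away)
b5 →J1  (Se2 fixes effort; stroke away)
b0 →J2  (only one flow-in slot at J1)
b3 →I1  (I1 outputs flow p/I1)
b1 →J2  (J2: bond 3 brought flow, rest push out)
b2 →J3  (only one effort-in slot at J3)

β0 →J2
β1 →J2
β2 →J3
β3 →I1
β4 →J1
β5 →J1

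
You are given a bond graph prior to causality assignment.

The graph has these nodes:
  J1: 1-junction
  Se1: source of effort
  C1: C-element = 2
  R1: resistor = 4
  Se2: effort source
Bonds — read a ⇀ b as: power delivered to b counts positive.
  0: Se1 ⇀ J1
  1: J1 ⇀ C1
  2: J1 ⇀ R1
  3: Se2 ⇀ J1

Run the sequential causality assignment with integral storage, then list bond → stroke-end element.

#0 stroke→J1  (source Se1 imposes e)
#3 stroke→J1  (source Se2 imposes e)
#1 stroke→J1  (C1 integral (e out))
#2 stroke→R1  (closing 1-jn rule on J1)

β0 →J1
β1 →J1
β2 →R1
β3 →J1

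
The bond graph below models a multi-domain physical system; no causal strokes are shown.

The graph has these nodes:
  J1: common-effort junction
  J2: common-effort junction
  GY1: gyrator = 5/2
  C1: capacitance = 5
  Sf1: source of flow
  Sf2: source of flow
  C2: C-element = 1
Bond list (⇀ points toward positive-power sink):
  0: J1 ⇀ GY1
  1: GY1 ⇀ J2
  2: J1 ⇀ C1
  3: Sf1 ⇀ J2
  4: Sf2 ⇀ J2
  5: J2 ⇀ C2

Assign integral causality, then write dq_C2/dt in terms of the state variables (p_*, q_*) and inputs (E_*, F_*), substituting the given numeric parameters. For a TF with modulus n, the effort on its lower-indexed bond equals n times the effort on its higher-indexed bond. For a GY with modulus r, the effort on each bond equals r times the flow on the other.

dq_C2/dt = F_Sf1 + F_Sf2 + 2*q_C1/25

b3 →Sf1  (Sf1 (Sf) sets flow on bond)
b4 →Sf2  (Sf2 fixes flow; stroke at Sf2)
b2 →J1  (C1: C, integral causality)
b0 →GY1  (0-jn J1 has e-setter on 2)
b1 →GY1  (GY GY1: same side as bond 0)
b5 →J2  (J2: last free bond brings effort in)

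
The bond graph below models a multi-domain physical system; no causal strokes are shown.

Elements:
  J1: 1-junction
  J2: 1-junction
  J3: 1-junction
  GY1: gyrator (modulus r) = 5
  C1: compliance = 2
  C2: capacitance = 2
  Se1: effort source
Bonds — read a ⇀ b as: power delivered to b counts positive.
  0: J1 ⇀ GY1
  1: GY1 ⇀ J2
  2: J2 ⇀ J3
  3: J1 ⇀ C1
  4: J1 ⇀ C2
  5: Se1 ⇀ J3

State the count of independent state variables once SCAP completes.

2  (C1, C2 all integral)

#5 stroke→J3  (source Se1 imposes e)
#2 stroke→J2  (J3 needs exactly one f-in)
#1 stroke→GY1  (closing 1-jn rule on J2)
#0 stroke→GY1  (GY GY1: same side as bond 1)
#3 stroke→J1  (J1 flow already set via bond 0)
#4 stroke→J1  (J1 flow already set via bond 0)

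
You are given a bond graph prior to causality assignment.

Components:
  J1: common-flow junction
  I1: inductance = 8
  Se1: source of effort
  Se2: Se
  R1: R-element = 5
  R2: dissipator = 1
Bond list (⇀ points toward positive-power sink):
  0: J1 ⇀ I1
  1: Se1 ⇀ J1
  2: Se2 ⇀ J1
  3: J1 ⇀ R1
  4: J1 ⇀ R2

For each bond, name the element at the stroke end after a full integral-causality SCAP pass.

β1 stroke→J1  (Se1 (Se) sets effort on bond)
β2 stroke→J1  (Se2 (Se) sets effort on bond)
β0 stroke→I1  (prefer integral on I1)
β3 stroke→J1  (J1: bond 0 brought flow, rest push out)
β4 stroke→J1  (J1: bond 0 brought flow, rest push out)

bond 0 stroke at I1
bond 1 stroke at J1
bond 2 stroke at J1
bond 3 stroke at J1
bond 4 stroke at J1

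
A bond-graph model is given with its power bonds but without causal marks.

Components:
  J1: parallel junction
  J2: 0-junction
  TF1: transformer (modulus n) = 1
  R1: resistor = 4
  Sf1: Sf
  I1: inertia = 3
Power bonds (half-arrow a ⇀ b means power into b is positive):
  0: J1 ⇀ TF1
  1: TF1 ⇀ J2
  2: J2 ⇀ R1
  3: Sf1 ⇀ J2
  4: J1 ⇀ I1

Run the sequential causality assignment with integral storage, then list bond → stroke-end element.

#3 →Sf1  (Sf1 fixes flow; stroke at Sf1)
#4 →I1  (I1 integral (f out))
#0 →J1  (closing 0-jn rule on J1)
#1 →TF1  (through TF1, causality passes straight; one stroke at TF1)
#2 →J2  (closing 0-jn rule on J2)

#0 stroke→J1
#1 stroke→TF1
#2 stroke→J2
#3 stroke→Sf1
#4 stroke→I1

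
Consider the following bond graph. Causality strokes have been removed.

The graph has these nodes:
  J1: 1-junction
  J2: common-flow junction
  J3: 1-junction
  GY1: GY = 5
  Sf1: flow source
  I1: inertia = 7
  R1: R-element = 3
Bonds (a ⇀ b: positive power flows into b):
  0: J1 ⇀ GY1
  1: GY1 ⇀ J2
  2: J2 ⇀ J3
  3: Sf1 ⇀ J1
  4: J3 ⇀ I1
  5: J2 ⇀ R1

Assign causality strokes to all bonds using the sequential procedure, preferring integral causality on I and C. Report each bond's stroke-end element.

bond 3 stroke→Sf1  (Sf1 fixes flow; stroke at Sf1)
bond 0 stroke→J1  (J1: bond 3 brought flow, rest push out)
bond 1 stroke→J2  (GY1: gyrator matches bond 0)
bond 4 stroke→I1  (I1 integral (f out))
bond 2 stroke→J3  (common-f at J3 fixed by 4)
bond 5 stroke→J2  (common-f at J2 fixed by 2)

b0 →J1
b1 →J2
b2 →J3
b3 →Sf1
b4 →I1
b5 →J2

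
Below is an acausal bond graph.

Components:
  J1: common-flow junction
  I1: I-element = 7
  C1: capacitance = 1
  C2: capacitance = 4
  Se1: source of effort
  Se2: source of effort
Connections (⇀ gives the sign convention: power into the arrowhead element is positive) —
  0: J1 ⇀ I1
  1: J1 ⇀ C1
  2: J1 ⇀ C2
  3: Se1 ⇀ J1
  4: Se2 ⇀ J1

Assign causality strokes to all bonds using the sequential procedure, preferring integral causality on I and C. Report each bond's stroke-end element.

b0 →I1
b1 →J1
b2 →J1
b3 →J1
b4 →J1

bond 3 |J1  (Se1 fixes effort; stroke away)
bond 4 |J1  (source Se2 imposes e)
bond 0 |I1  (I1: I, integral causality)
bond 1 |J1  (1-jn J1 has f-setter on 0)
bond 2 |J1  (J1 flow already set via bond 0)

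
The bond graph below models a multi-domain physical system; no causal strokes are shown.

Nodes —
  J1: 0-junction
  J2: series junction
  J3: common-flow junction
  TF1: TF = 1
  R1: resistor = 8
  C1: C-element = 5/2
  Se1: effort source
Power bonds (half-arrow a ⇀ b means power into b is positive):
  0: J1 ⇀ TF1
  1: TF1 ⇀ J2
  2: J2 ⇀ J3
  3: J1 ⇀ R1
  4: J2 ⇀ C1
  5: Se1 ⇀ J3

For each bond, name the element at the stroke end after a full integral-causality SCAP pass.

#5 stroke→J3  (source Se1 imposes e)
#2 stroke→J2  (only one flow-in slot at J3)
#4 stroke→J2  (prefer integral on C1)
#1 stroke→TF1  (J2: last free bond brings flow in)
#0 stroke→J1  (TF TF1: opposite of bond 1)
#3 stroke→R1  (0-jn J1 has e-setter on 0)

β0 stroke→J1
β1 stroke→TF1
β2 stroke→J2
β3 stroke→R1
β4 stroke→J2
β5 stroke→J3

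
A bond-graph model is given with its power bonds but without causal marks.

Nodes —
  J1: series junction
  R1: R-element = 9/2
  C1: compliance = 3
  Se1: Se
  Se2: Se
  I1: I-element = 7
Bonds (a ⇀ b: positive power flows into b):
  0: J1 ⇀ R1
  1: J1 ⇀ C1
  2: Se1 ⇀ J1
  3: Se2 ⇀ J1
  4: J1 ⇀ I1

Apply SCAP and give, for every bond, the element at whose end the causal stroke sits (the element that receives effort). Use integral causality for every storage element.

#0 stroke at J1
#1 stroke at J1
#2 stroke at J1
#3 stroke at J1
#4 stroke at I1

#2 |J1  (Se1 fixes effort; stroke away)
#3 |J1  (Se2 fixes effort; stroke away)
#1 |J1  (C1 integral (e out))
#4 |I1  (I1: I, integral causality)
#0 |J1  (J1 flow already set via bond 4)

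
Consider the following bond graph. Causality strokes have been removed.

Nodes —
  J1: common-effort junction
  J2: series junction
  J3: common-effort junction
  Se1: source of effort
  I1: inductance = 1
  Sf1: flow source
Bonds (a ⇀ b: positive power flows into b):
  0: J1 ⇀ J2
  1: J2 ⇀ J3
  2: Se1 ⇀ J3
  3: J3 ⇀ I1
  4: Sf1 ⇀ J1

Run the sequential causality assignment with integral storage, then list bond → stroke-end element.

bond 2 stroke at J3  (Se1 fixes effort; stroke away)
bond 4 stroke at Sf1  (Sf1 (Sf) sets flow on bond)
bond 0 stroke at J1  (closing 0-jn rule on J1)
bond 1 stroke at J2  (common-f at J2 fixed by 0)
bond 3 stroke at I1  (J3 effort already set via bond 2)

bond 0 stroke at J1
bond 1 stroke at J2
bond 2 stroke at J3
bond 3 stroke at I1
bond 4 stroke at Sf1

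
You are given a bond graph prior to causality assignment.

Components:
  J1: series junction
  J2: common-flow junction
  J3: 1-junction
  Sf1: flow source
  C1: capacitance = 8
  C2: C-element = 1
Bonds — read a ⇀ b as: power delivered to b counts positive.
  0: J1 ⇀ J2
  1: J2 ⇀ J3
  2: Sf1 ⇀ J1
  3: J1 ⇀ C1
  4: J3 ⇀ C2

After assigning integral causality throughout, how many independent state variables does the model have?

β2 |Sf1  (Sf1 fixes flow; stroke at Sf1)
β0 |J1  (common-f at J1 fixed by 2)
β3 |J1  (J1 flow already set via bond 2)
β1 |J2  (J2: bond 0 brought flow, rest push out)
β4 |J3  (1-jn J3 has f-setter on 1)

2  (C1, C2 all integral)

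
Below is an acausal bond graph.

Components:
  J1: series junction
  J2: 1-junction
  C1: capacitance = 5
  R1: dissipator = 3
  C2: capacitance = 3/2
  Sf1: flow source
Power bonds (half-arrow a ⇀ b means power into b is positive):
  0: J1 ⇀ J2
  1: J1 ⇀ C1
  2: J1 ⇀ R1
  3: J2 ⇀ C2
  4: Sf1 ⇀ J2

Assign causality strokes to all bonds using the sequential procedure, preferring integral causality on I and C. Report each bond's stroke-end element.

b4 →Sf1  (source Sf1 imposes f)
b0 →J2  (1-jn J2 has f-setter on 4)
b3 →J2  (common-f at J2 fixed by 4)
b1 →J1  (common-f at J1 fixed by 0)
b2 →J1  (1-jn J1 has f-setter on 0)

bond 0 |J2
bond 1 |J1
bond 2 |J1
bond 3 |J2
bond 4 |Sf1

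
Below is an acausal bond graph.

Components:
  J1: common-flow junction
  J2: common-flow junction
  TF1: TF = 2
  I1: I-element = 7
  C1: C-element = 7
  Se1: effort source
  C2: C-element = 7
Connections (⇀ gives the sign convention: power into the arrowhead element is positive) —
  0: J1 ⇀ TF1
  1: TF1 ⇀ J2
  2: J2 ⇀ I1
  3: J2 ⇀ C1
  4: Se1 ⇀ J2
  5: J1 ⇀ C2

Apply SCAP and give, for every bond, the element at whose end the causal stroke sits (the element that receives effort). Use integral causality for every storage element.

β4 stroke at J2  (Se1 fixes effort; stroke away)
β2 stroke at I1  (prefer integral on I1)
β1 stroke at J2  (1-jn J2 has f-setter on 2)
β3 stroke at J2  (common-f at J2 fixed by 2)
β0 stroke at TF1  (TF1: transformer flips bond 1)
β5 stroke at J1  (J1 flow already set via bond 0)

bond 0 →TF1
bond 1 →J2
bond 2 →I1
bond 3 →J2
bond 4 →J2
bond 5 →J1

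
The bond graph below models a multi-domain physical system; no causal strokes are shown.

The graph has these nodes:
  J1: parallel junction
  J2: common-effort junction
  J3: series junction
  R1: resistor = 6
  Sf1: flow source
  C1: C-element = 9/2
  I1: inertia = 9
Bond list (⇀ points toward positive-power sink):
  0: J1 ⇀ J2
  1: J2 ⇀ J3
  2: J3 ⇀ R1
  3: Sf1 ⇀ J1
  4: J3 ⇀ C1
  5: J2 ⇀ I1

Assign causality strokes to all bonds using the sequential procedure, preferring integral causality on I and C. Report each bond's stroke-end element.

#0 stroke→J1
#1 stroke→J2
#2 stroke→J3
#3 stroke→Sf1
#4 stroke→J3
#5 stroke→I1

β3 |Sf1  (Sf1 (Sf) sets flow on bond)
β0 |J1  (J1 needs exactly one e-in)
β4 |J3  (C1 outputs effort q/C1)
β5 |I1  (prefer integral on I1)
β1 |J2  (J2 needs exactly one e-in)
β2 |J3  (1-jn J3 has f-setter on 1)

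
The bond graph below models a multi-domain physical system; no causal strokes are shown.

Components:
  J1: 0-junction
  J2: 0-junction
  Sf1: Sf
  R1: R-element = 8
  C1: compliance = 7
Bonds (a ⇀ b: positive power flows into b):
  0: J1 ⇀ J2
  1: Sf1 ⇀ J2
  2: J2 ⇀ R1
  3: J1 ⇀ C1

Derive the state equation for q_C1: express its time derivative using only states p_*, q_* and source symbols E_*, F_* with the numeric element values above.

β1 stroke at Sf1  (source Sf1 imposes f)
β3 stroke at J1  (C1: C, integral causality)
β0 stroke at J2  (J1 effort already set via bond 3)
β2 stroke at R1  (J2 effort already set via bond 0)

dq_C1/dt = F_Sf1 - q_C1/56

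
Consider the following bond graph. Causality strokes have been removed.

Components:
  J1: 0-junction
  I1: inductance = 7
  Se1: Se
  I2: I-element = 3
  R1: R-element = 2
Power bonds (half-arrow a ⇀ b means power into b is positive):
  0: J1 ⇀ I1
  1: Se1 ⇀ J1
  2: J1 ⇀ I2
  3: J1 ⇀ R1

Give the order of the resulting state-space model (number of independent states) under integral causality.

bond 1 →J1  (source Se1 imposes e)
bond 0 →I1  (J1: bond 1 brought effort, rest push out)
bond 2 →I2  (J1: bond 1 brought effort, rest push out)
bond 3 →R1  (J1: bond 1 brought effort, rest push out)

2  (I1, I2 all integral)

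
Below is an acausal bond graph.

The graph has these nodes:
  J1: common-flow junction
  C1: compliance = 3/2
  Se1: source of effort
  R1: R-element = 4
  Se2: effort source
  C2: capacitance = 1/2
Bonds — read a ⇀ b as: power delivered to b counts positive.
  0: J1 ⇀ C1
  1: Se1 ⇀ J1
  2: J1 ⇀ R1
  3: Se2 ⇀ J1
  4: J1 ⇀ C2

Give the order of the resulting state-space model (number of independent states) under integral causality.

2  (C1, C2 all integral)

b1 stroke→J1  (Se1 fixes effort; stroke away)
b3 stroke→J1  (Se2 fixes effort; stroke away)
b0 stroke→J1  (prefer integral on C1)
b4 stroke→J1  (prefer integral on C2)
b2 stroke→R1  (J1: last free bond brings flow in)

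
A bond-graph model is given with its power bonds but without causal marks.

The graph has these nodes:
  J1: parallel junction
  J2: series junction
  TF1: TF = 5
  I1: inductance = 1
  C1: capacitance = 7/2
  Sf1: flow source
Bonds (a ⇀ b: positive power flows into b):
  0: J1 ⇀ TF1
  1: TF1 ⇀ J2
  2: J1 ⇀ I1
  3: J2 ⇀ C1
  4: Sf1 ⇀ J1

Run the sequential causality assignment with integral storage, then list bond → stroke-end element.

b4 stroke→Sf1  (Sf1 (Sf) sets flow on bond)
b2 stroke→I1  (I1 integral (f out))
b0 stroke→J1  (J1: last free bond brings effort in)
b1 stroke→TF1  (TF1 one-in-one-out from 0)
b3 stroke→J2  (1-jn J2 has f-setter on 1)

bond 0 →J1
bond 1 →TF1
bond 2 →I1
bond 3 →J2
bond 4 →Sf1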